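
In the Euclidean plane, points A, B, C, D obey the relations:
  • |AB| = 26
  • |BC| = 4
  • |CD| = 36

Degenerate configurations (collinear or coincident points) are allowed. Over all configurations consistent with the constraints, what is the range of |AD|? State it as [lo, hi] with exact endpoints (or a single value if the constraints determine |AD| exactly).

|AD| ∈ [6, 66]  (≈ [6.0000, 66.0000])

|AB| ∈ {26}
|BC| ∈ {4}
|CD| ∈ {36}
|AC| ∈ [22, 30]
|BD| ∈ [32, 40]
|AD| ∈ [6, 66]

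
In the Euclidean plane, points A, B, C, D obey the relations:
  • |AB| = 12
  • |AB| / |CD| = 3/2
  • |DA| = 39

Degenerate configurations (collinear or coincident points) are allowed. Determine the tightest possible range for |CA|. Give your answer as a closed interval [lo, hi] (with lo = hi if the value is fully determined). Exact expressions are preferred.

|AB| ∈ {12}
|AD| ∈ {39}
|CD| ∈ {8}
|BD| ∈ [27, 51]
|AC| ∈ [31, 47]
|BC| ∈ [19, 59]

|CA| ∈ [31, 47]  (≈ [31.0000, 47.0000])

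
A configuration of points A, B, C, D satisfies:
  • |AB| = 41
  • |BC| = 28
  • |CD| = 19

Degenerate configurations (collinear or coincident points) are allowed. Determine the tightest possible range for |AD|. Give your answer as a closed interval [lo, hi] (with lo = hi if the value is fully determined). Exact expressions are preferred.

|AD| ∈ [0, 88]  (≈ [0.0000, 88.0000])

|AB| ∈ {41}
|BC| ∈ {28}
|CD| ∈ {19}
|AC| ∈ [13, 69]
|BD| ∈ [9, 47]
|AD| ∈ [0, 88]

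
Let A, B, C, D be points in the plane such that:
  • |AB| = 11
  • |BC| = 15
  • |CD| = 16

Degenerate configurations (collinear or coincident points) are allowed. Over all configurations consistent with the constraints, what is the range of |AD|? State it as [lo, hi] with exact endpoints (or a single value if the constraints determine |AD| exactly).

|AB| ∈ {11}
|BC| ∈ {15}
|CD| ∈ {16}
|AC| ∈ [4, 26]
|BD| ∈ [1, 31]
|AD| ∈ [0, 42]

|AD| ∈ [0, 42]  (≈ [0.0000, 42.0000])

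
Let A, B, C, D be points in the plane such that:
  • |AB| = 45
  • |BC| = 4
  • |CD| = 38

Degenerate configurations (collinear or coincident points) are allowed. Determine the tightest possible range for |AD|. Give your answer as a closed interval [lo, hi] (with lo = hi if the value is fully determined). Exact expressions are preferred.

|AB| ∈ {45}
|BC| ∈ {4}
|CD| ∈ {38}
|AC| ∈ [41, 49]
|BD| ∈ [34, 42]
|AD| ∈ [3, 87]

|AD| ∈ [3, 87]  (≈ [3.0000, 87.0000])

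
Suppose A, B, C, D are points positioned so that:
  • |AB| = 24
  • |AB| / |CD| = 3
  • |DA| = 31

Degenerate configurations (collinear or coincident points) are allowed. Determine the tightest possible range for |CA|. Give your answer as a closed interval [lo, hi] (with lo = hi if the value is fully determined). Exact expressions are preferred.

|AB| ∈ {24}
|AD| ∈ {31}
|CD| ∈ {8}
|BD| ∈ [7, 55]
|AC| ∈ [23, 39]
|BC| ∈ [0, 63]

|CA| ∈ [23, 39]  (≈ [23.0000, 39.0000])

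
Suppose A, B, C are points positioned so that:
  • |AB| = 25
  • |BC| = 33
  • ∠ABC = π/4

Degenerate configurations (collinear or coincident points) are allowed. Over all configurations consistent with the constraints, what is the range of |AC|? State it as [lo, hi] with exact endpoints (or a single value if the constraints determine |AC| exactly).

|AC| = √(1714 - 825·√(2))  (≈ 23.3939)

|AB| ∈ {25}
|BC| ∈ {33}
|AC| ∈ {√(1714 - 825·√(2))}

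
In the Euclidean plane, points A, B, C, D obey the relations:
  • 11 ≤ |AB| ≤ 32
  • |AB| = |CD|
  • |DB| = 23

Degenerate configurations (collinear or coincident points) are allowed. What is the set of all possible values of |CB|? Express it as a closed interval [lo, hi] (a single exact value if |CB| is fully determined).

|CB| ∈ [0, 55]  (≈ [0.0000, 55.0000])

|AB| ∈ [11, 32]
|BD| ∈ {23}
|CD| ∈ [11, 32]
|AD| ∈ [0, 55]
|BC| ∈ [0, 55]
|AC| ∈ [0, 87]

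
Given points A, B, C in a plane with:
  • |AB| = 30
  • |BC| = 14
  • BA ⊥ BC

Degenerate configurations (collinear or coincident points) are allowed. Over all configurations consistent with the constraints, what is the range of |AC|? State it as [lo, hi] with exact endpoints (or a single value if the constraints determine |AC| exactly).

|AC| = 2·√(274)  (≈ 33.1059)

|AB| ∈ {30}
|BC| ∈ {14}
|AC| ∈ {2·√(274)}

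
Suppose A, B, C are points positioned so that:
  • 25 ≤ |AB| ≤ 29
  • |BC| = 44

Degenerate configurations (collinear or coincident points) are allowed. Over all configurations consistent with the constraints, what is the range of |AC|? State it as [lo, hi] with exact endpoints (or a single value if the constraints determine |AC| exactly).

|AC| ∈ [15, 73]  (≈ [15.0000, 73.0000])

|AB| ∈ [25, 29]
|BC| ∈ {44}
|AC| ∈ [15, 73]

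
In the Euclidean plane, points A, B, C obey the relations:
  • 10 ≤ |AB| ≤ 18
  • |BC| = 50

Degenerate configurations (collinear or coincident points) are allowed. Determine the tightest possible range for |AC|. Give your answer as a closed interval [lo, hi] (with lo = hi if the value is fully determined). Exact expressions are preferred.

|AB| ∈ [10, 18]
|BC| ∈ {50}
|AC| ∈ [32, 68]

|AC| ∈ [32, 68]  (≈ [32.0000, 68.0000])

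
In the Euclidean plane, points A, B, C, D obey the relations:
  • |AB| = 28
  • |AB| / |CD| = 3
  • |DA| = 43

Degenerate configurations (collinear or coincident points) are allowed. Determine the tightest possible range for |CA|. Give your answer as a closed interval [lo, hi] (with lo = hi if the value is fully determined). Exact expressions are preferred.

|CA| ∈ [101/3, 157/3]  (≈ [33.6667, 52.3333])

|AB| ∈ {28}
|AD| ∈ {43}
|CD| ∈ {28/3}
|BD| ∈ [15, 71]
|AC| ∈ [101/3, 157/3]
|BC| ∈ [17/3, 241/3]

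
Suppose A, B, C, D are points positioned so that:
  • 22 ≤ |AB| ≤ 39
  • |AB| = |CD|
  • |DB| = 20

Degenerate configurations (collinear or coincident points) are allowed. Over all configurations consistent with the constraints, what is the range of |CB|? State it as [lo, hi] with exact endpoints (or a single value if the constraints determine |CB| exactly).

|CB| ∈ [2, 59]  (≈ [2.0000, 59.0000])

|AB| ∈ [22, 39]
|BD| ∈ {20}
|CD| ∈ [22, 39]
|AD| ∈ [2, 59]
|BC| ∈ [2, 59]
|AC| ∈ [0, 98]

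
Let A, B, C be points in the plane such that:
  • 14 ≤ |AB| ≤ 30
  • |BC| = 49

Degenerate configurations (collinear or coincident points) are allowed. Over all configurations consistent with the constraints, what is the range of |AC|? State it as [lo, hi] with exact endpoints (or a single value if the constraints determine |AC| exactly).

|AB| ∈ [14, 30]
|BC| ∈ {49}
|AC| ∈ [19, 79]

|AC| ∈ [19, 79]  (≈ [19.0000, 79.0000])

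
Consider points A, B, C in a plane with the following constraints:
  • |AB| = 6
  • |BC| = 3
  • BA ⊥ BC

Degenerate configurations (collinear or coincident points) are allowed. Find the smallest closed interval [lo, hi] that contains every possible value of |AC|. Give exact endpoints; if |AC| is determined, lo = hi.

|AC| = 3·√(5)  (≈ 6.7082)

|AB| ∈ {6}
|BC| ∈ {3}
|AC| ∈ {3·√(5)}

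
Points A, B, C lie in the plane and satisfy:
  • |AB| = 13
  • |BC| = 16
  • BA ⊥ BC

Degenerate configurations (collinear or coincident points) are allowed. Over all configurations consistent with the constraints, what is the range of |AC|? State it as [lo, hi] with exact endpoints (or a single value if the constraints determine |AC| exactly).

|AB| ∈ {13}
|BC| ∈ {16}
|AC| ∈ {5·√(17)}

|AC| = 5·√(17)  (≈ 20.6155)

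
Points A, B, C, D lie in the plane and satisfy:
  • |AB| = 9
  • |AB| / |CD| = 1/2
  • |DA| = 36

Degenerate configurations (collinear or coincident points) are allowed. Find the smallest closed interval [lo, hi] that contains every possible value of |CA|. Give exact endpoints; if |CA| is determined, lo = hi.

|CA| ∈ [18, 54]  (≈ [18.0000, 54.0000])

|AB| ∈ {9}
|AD| ∈ {36}
|CD| ∈ {18}
|BD| ∈ [27, 45]
|AC| ∈ [18, 54]
|BC| ∈ [9, 63]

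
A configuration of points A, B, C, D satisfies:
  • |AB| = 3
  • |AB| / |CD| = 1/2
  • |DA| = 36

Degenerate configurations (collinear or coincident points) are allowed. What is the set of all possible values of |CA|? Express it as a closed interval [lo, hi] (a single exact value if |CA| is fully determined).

|CA| ∈ [30, 42]  (≈ [30.0000, 42.0000])

|AB| ∈ {3}
|AD| ∈ {36}
|CD| ∈ {6}
|BD| ∈ [33, 39]
|AC| ∈ [30, 42]
|BC| ∈ [27, 45]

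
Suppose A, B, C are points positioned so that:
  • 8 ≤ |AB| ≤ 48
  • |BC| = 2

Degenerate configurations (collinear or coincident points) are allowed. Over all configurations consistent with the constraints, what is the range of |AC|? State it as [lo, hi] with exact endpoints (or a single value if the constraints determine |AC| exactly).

|AB| ∈ [8, 48]
|BC| ∈ {2}
|AC| ∈ [6, 50]

|AC| ∈ [6, 50]  (≈ [6.0000, 50.0000])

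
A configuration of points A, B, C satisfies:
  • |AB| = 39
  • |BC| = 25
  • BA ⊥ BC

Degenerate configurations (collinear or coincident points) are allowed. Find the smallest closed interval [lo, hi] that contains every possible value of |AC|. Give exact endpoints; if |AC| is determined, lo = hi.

|AC| = √(2146)  (≈ 46.3249)

|AB| ∈ {39}
|BC| ∈ {25}
|AC| ∈ {√(2146)}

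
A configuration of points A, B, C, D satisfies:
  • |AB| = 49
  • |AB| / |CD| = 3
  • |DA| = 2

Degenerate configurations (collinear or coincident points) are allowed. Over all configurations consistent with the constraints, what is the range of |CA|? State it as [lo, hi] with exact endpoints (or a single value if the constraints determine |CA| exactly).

|AB| ∈ {49}
|AD| ∈ {2}
|CD| ∈ {49/3}
|BD| ∈ [47, 51]
|AC| ∈ [43/3, 55/3]
|BC| ∈ [92/3, 202/3]

|CA| ∈ [43/3, 55/3]  (≈ [14.3333, 18.3333])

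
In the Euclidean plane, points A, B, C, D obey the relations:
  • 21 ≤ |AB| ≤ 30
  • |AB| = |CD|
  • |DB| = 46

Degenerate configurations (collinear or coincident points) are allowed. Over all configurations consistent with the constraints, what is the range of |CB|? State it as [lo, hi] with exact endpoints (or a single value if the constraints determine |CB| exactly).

|CB| ∈ [16, 76]  (≈ [16.0000, 76.0000])

|AB| ∈ [21, 30]
|BD| ∈ {46}
|CD| ∈ [21, 30]
|AD| ∈ [16, 76]
|BC| ∈ [16, 76]
|AC| ∈ [0, 106]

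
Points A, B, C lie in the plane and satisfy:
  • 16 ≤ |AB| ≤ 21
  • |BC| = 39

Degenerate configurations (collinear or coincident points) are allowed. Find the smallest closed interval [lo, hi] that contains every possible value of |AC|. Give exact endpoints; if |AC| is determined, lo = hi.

|AC| ∈ [18, 60]  (≈ [18.0000, 60.0000])

|AB| ∈ [16, 21]
|BC| ∈ {39}
|AC| ∈ [18, 60]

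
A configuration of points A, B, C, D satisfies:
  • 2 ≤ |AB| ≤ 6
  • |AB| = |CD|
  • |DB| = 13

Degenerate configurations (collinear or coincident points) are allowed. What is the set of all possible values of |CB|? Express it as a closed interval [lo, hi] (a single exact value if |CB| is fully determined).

|AB| ∈ [2, 6]
|BD| ∈ {13}
|CD| ∈ [2, 6]
|AD| ∈ [7, 19]
|BC| ∈ [7, 19]
|AC| ∈ [1, 25]

|CB| ∈ [7, 19]  (≈ [7.0000, 19.0000])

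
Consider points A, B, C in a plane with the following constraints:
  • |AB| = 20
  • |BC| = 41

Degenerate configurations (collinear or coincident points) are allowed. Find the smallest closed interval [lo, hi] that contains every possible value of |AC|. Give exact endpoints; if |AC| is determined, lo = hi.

|AB| ∈ {20}
|BC| ∈ {41}
|AC| ∈ [21, 61]

|AC| ∈ [21, 61]  (≈ [21.0000, 61.0000])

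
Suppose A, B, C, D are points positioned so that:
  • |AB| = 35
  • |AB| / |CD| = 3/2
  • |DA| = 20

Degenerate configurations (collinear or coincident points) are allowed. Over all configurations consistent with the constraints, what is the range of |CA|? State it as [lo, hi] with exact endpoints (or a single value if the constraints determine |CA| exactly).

|CA| ∈ [10/3, 130/3]  (≈ [3.3333, 43.3333])

|AB| ∈ {35}
|AD| ∈ {20}
|CD| ∈ {70/3}
|BD| ∈ [15, 55]
|AC| ∈ [10/3, 130/3]
|BC| ∈ [0, 235/3]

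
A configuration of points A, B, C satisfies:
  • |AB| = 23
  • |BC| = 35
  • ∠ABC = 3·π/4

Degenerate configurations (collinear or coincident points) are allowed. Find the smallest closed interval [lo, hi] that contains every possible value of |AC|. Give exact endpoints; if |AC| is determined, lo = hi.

|AB| ∈ {23}
|BC| ∈ {35}
|AC| ∈ {√(805·√(2) + 1754)}

|AC| = √(805·√(2) + 1754)  (≈ 53.7814)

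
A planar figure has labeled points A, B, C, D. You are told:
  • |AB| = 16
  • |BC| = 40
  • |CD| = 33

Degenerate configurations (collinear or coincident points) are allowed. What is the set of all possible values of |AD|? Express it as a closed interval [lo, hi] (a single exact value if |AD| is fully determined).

|AD| ∈ [0, 89]  (≈ [0.0000, 89.0000])

|AB| ∈ {16}
|BC| ∈ {40}
|CD| ∈ {33}
|AC| ∈ [24, 56]
|BD| ∈ [7, 73]
|AD| ∈ [0, 89]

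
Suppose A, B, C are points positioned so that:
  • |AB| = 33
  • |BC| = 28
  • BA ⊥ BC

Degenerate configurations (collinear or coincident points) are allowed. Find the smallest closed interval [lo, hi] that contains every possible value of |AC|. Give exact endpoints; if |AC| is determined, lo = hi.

|AC| = √(1873)  (≈ 43.2782)

|AB| ∈ {33}
|BC| ∈ {28}
|AC| ∈ {√(1873)}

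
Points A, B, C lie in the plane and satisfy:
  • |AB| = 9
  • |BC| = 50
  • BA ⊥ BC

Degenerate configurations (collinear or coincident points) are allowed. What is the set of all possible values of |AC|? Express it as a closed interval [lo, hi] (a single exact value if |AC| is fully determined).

|AB| ∈ {9}
|BC| ∈ {50}
|AC| ∈ {√(2581)}

|AC| = √(2581)  (≈ 50.8035)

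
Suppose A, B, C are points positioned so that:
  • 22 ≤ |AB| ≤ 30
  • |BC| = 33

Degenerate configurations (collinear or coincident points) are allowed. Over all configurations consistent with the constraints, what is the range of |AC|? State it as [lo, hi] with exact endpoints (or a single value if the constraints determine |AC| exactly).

|AC| ∈ [3, 63]  (≈ [3.0000, 63.0000])

|AB| ∈ [22, 30]
|BC| ∈ {33}
|AC| ∈ [3, 63]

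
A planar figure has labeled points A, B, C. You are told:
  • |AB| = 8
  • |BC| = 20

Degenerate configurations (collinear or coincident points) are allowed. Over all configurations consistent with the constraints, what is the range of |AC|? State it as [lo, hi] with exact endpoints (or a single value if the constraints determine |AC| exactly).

|AC| ∈ [12, 28]  (≈ [12.0000, 28.0000])

|AB| ∈ {8}
|BC| ∈ {20}
|AC| ∈ [12, 28]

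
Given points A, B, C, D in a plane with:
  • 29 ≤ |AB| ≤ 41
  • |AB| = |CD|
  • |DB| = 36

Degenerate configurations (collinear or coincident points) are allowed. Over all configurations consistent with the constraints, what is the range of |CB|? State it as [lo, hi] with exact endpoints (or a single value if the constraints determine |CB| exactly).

|AB| ∈ [29, 41]
|BD| ∈ {36}
|CD| ∈ [29, 41]
|AD| ∈ [0, 77]
|BC| ∈ [0, 77]
|AC| ∈ [0, 118]

|CB| ∈ [0, 77]  (≈ [0.0000, 77.0000])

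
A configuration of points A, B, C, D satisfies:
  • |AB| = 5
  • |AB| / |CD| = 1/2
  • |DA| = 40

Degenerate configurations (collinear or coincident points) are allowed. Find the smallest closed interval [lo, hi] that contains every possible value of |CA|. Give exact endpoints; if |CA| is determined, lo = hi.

|AB| ∈ {5}
|AD| ∈ {40}
|CD| ∈ {10}
|BD| ∈ [35, 45]
|AC| ∈ [30, 50]
|BC| ∈ [25, 55]

|CA| ∈ [30, 50]  (≈ [30.0000, 50.0000])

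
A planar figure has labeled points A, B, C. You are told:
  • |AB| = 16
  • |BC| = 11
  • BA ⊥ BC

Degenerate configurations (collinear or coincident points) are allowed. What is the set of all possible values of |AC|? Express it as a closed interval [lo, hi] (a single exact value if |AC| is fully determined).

|AC| = √(377)  (≈ 19.4165)

|AB| ∈ {16}
|BC| ∈ {11}
|AC| ∈ {√(377)}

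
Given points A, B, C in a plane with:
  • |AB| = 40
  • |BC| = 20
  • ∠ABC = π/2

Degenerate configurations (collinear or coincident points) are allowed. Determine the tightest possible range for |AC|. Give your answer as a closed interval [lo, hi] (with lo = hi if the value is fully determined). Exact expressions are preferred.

|AC| = 20·√(5)  (≈ 44.7214)

|AB| ∈ {40}
|BC| ∈ {20}
|AC| ∈ {20·√(5)}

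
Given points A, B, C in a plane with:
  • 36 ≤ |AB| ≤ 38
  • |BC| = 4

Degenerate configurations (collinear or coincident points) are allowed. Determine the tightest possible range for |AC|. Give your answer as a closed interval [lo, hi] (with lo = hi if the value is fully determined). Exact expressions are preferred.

|AB| ∈ [36, 38]
|BC| ∈ {4}
|AC| ∈ [32, 42]

|AC| ∈ [32, 42]  (≈ [32.0000, 42.0000])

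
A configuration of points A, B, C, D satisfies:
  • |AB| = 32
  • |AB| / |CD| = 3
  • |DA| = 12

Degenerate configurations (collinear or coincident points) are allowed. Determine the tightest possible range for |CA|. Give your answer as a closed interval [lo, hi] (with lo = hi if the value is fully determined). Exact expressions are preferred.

|CA| ∈ [4/3, 68/3]  (≈ [1.3333, 22.6667])

|AB| ∈ {32}
|AD| ∈ {12}
|CD| ∈ {32/3}
|BD| ∈ [20, 44]
|AC| ∈ [4/3, 68/3]
|BC| ∈ [28/3, 164/3]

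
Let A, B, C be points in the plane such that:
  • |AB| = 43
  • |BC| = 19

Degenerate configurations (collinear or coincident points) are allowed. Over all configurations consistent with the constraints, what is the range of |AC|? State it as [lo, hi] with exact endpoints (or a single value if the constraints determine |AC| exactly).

|AC| ∈ [24, 62]  (≈ [24.0000, 62.0000])

|AB| ∈ {43}
|BC| ∈ {19}
|AC| ∈ [24, 62]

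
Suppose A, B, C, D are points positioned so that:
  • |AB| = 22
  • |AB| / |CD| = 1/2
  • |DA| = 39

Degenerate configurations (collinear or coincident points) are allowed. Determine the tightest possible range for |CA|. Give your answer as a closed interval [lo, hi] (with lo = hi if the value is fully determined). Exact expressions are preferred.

|CA| ∈ [5, 83]  (≈ [5.0000, 83.0000])

|AB| ∈ {22}
|AD| ∈ {39}
|CD| ∈ {44}
|BD| ∈ [17, 61]
|AC| ∈ [5, 83]
|BC| ∈ [0, 105]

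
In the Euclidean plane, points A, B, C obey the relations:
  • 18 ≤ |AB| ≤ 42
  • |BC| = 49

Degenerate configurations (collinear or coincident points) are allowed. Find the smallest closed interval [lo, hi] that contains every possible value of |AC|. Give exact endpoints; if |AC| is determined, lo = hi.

|AC| ∈ [7, 91]  (≈ [7.0000, 91.0000])

|AB| ∈ [18, 42]
|BC| ∈ {49}
|AC| ∈ [7, 91]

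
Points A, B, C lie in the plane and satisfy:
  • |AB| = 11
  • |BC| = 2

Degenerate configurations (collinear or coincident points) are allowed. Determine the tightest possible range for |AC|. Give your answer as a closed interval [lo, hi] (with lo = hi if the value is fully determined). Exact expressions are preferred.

|AB| ∈ {11}
|BC| ∈ {2}
|AC| ∈ [9, 13]

|AC| ∈ [9, 13]  (≈ [9.0000, 13.0000])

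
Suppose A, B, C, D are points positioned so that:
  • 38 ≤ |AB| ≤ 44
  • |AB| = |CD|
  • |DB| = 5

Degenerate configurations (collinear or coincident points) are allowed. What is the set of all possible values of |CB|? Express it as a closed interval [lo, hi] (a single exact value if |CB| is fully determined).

|AB| ∈ [38, 44]
|BD| ∈ {5}
|CD| ∈ [38, 44]
|AD| ∈ [33, 49]
|BC| ∈ [33, 49]
|AC| ∈ [0, 93]

|CB| ∈ [33, 49]  (≈ [33.0000, 49.0000])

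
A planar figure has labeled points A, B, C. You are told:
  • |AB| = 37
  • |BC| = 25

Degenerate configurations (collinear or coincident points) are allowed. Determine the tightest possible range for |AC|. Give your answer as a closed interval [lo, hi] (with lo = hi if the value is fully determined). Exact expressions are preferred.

|AC| ∈ [12, 62]  (≈ [12.0000, 62.0000])

|AB| ∈ {37}
|BC| ∈ {25}
|AC| ∈ [12, 62]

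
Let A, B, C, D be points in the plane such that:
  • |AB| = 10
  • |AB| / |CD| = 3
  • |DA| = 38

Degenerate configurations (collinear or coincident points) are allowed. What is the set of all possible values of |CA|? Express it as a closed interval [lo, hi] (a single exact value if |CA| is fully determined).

|AB| ∈ {10}
|AD| ∈ {38}
|CD| ∈ {10/3}
|BD| ∈ [28, 48]
|AC| ∈ [104/3, 124/3]
|BC| ∈ [74/3, 154/3]

|CA| ∈ [104/3, 124/3]  (≈ [34.6667, 41.3333])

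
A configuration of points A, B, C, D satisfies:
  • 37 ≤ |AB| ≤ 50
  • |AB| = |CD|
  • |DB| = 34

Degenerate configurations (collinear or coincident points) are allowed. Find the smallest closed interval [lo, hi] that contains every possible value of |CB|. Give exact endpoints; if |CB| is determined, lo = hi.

|CB| ∈ [3, 84]  (≈ [3.0000, 84.0000])

|AB| ∈ [37, 50]
|BD| ∈ {34}
|CD| ∈ [37, 50]
|AD| ∈ [3, 84]
|BC| ∈ [3, 84]
|AC| ∈ [0, 134]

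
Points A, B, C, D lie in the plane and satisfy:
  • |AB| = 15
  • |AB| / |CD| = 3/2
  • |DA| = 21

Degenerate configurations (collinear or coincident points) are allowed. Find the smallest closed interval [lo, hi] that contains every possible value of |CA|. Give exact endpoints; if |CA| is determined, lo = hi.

|AB| ∈ {15}
|AD| ∈ {21}
|CD| ∈ {10}
|BD| ∈ [6, 36]
|AC| ∈ [11, 31]
|BC| ∈ [0, 46]

|CA| ∈ [11, 31]  (≈ [11.0000, 31.0000])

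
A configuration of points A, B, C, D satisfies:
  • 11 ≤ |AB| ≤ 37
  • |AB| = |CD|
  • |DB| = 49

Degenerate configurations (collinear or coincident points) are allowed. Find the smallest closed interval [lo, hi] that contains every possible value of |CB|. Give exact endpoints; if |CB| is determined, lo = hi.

|CB| ∈ [12, 86]  (≈ [12.0000, 86.0000])

|AB| ∈ [11, 37]
|BD| ∈ {49}
|CD| ∈ [11, 37]
|AD| ∈ [12, 86]
|BC| ∈ [12, 86]
|AC| ∈ [0, 123]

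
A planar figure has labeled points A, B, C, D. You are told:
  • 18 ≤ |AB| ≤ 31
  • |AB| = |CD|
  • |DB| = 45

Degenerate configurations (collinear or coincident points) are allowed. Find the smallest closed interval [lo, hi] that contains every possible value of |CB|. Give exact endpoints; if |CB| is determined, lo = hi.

|AB| ∈ [18, 31]
|BD| ∈ {45}
|CD| ∈ [18, 31]
|AD| ∈ [14, 76]
|BC| ∈ [14, 76]
|AC| ∈ [0, 107]

|CB| ∈ [14, 76]  (≈ [14.0000, 76.0000])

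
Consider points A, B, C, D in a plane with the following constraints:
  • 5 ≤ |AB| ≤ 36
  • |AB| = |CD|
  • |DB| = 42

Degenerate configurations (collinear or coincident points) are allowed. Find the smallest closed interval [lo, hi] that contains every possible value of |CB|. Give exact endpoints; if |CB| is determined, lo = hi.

|AB| ∈ [5, 36]
|BD| ∈ {42}
|CD| ∈ [5, 36]
|AD| ∈ [6, 78]
|BC| ∈ [6, 78]
|AC| ∈ [0, 114]

|CB| ∈ [6, 78]  (≈ [6.0000, 78.0000])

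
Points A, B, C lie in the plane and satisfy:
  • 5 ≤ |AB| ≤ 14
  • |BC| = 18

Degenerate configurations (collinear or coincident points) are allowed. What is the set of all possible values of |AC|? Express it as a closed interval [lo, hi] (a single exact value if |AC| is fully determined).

|AC| ∈ [4, 32]  (≈ [4.0000, 32.0000])

|AB| ∈ [5, 14]
|BC| ∈ {18}
|AC| ∈ [4, 32]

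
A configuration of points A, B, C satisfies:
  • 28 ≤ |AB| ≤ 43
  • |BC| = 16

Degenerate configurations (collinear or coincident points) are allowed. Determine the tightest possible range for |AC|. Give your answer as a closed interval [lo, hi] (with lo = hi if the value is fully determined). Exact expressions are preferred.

|AB| ∈ [28, 43]
|BC| ∈ {16}
|AC| ∈ [12, 59]

|AC| ∈ [12, 59]  (≈ [12.0000, 59.0000])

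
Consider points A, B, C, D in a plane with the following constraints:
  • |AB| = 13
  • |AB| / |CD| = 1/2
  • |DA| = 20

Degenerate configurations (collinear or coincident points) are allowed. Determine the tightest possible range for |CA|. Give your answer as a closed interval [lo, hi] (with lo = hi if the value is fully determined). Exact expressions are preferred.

|CA| ∈ [6, 46]  (≈ [6.0000, 46.0000])

|AB| ∈ {13}
|AD| ∈ {20}
|CD| ∈ {26}
|BD| ∈ [7, 33]
|AC| ∈ [6, 46]
|BC| ∈ [0, 59]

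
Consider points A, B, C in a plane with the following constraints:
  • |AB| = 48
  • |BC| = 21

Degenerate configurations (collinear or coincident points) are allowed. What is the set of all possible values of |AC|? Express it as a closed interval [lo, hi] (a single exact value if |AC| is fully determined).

|AB| ∈ {48}
|BC| ∈ {21}
|AC| ∈ [27, 69]

|AC| ∈ [27, 69]  (≈ [27.0000, 69.0000])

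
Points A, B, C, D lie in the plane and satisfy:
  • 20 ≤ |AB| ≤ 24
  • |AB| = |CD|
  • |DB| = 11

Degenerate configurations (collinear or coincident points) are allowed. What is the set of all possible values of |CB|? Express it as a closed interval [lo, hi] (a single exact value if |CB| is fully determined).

|AB| ∈ [20, 24]
|BD| ∈ {11}
|CD| ∈ [20, 24]
|AD| ∈ [9, 35]
|BC| ∈ [9, 35]
|AC| ∈ [0, 59]

|CB| ∈ [9, 35]  (≈ [9.0000, 35.0000])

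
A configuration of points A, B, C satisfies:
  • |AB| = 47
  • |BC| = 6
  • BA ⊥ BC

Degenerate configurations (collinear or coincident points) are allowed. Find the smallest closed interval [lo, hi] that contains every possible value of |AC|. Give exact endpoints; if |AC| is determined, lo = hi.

|AC| = √(2245)  (≈ 47.3814)

|AB| ∈ {47}
|BC| ∈ {6}
|AC| ∈ {√(2245)}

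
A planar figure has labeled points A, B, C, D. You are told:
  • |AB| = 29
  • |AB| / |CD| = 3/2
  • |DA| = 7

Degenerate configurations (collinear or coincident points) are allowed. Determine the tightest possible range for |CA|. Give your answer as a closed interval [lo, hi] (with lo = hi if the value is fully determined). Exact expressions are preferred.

|AB| ∈ {29}
|AD| ∈ {7}
|CD| ∈ {58/3}
|BD| ∈ [22, 36]
|AC| ∈ [37/3, 79/3]
|BC| ∈ [8/3, 166/3]

|CA| ∈ [37/3, 79/3]  (≈ [12.3333, 26.3333])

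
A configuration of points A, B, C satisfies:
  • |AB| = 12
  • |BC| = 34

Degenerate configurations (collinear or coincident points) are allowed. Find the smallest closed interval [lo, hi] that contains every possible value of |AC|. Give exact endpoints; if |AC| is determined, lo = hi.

|AC| ∈ [22, 46]  (≈ [22.0000, 46.0000])

|AB| ∈ {12}
|BC| ∈ {34}
|AC| ∈ [22, 46]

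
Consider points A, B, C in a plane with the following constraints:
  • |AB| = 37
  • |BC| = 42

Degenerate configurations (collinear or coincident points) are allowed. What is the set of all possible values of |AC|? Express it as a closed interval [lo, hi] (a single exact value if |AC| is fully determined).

|AB| ∈ {37}
|BC| ∈ {42}
|AC| ∈ [5, 79]

|AC| ∈ [5, 79]  (≈ [5.0000, 79.0000])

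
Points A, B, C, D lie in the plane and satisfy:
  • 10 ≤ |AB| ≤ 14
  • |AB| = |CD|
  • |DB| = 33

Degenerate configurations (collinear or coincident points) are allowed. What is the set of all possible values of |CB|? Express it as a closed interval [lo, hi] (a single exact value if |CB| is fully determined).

|CB| ∈ [19, 47]  (≈ [19.0000, 47.0000])

|AB| ∈ [10, 14]
|BD| ∈ {33}
|CD| ∈ [10, 14]
|AD| ∈ [19, 47]
|BC| ∈ [19, 47]
|AC| ∈ [5, 61]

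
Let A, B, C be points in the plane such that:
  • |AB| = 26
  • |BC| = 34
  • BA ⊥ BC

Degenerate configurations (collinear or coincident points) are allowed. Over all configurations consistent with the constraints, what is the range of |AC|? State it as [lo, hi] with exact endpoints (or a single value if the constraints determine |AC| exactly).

|AB| ∈ {26}
|BC| ∈ {34}
|AC| ∈ {2·√(458)}

|AC| = 2·√(458)  (≈ 42.8019)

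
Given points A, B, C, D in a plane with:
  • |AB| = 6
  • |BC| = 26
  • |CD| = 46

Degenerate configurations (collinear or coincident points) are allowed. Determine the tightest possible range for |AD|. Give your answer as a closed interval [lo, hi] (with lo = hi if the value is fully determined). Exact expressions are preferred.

|AB| ∈ {6}
|BC| ∈ {26}
|CD| ∈ {46}
|AC| ∈ [20, 32]
|BD| ∈ [20, 72]
|AD| ∈ [14, 78]

|AD| ∈ [14, 78]  (≈ [14.0000, 78.0000])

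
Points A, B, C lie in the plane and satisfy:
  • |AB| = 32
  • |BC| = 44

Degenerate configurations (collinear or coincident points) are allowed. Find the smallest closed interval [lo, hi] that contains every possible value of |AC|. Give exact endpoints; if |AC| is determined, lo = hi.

|AB| ∈ {32}
|BC| ∈ {44}
|AC| ∈ [12, 76]

|AC| ∈ [12, 76]  (≈ [12.0000, 76.0000])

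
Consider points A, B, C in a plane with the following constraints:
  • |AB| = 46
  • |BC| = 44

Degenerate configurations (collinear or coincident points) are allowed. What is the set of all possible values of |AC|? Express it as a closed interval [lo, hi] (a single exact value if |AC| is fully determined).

|AC| ∈ [2, 90]  (≈ [2.0000, 90.0000])

|AB| ∈ {46}
|BC| ∈ {44}
|AC| ∈ [2, 90]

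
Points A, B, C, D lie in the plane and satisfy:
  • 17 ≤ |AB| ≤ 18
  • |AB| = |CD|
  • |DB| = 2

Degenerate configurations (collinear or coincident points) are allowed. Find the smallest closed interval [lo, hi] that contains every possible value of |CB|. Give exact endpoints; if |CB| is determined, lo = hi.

|CB| ∈ [15, 20]  (≈ [15.0000, 20.0000])

|AB| ∈ [17, 18]
|BD| ∈ {2}
|CD| ∈ [17, 18]
|AD| ∈ [15, 20]
|BC| ∈ [15, 20]
|AC| ∈ [0, 38]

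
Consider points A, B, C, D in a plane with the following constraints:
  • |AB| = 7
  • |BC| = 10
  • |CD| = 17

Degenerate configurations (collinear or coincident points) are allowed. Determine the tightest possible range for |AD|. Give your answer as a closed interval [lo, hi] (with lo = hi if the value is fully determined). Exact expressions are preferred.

|AD| ∈ [0, 34]  (≈ [0.0000, 34.0000])

|AB| ∈ {7}
|BC| ∈ {10}
|CD| ∈ {17}
|AC| ∈ [3, 17]
|BD| ∈ [7, 27]
|AD| ∈ [0, 34]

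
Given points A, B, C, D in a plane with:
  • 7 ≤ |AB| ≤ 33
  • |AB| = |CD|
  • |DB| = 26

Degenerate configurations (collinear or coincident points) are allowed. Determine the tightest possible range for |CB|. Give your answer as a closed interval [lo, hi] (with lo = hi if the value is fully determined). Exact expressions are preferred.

|AB| ∈ [7, 33]
|BD| ∈ {26}
|CD| ∈ [7, 33]
|AD| ∈ [0, 59]
|BC| ∈ [0, 59]
|AC| ∈ [0, 92]

|CB| ∈ [0, 59]  (≈ [0.0000, 59.0000])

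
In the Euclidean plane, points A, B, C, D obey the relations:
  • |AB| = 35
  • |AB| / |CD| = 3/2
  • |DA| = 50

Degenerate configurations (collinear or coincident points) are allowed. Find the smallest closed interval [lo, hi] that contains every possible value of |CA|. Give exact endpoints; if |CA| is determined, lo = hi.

|AB| ∈ {35}
|AD| ∈ {50}
|CD| ∈ {70/3}
|BD| ∈ [15, 85]
|AC| ∈ [80/3, 220/3]
|BC| ∈ [0, 325/3]

|CA| ∈ [80/3, 220/3]  (≈ [26.6667, 73.3333])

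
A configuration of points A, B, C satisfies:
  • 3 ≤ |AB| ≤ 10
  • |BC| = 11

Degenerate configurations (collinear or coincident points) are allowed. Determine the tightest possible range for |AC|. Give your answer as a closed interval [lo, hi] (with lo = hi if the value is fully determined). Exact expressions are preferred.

|AB| ∈ [3, 10]
|BC| ∈ {11}
|AC| ∈ [1, 21]

|AC| ∈ [1, 21]  (≈ [1.0000, 21.0000])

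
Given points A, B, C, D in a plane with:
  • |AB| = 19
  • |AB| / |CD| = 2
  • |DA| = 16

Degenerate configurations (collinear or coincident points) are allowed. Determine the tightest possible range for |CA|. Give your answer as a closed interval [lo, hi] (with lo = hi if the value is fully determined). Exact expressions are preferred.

|AB| ∈ {19}
|AD| ∈ {16}
|CD| ∈ {19/2}
|BD| ∈ [3, 35]
|AC| ∈ [13/2, 51/2]
|BC| ∈ [0, 89/2]

|CA| ∈ [13/2, 51/2]  (≈ [6.5000, 25.5000])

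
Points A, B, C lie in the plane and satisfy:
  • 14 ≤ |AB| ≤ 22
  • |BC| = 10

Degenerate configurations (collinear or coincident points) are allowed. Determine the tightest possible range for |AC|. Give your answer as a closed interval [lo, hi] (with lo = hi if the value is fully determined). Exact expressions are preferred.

|AB| ∈ [14, 22]
|BC| ∈ {10}
|AC| ∈ [4, 32]

|AC| ∈ [4, 32]  (≈ [4.0000, 32.0000])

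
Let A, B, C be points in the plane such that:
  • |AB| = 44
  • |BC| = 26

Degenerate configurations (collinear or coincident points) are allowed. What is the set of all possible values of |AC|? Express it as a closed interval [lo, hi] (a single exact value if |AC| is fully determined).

|AC| ∈ [18, 70]  (≈ [18.0000, 70.0000])

|AB| ∈ {44}
|BC| ∈ {26}
|AC| ∈ [18, 70]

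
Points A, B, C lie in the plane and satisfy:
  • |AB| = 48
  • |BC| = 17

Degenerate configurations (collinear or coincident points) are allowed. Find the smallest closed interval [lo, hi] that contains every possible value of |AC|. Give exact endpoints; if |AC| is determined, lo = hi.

|AC| ∈ [31, 65]  (≈ [31.0000, 65.0000])

|AB| ∈ {48}
|BC| ∈ {17}
|AC| ∈ [31, 65]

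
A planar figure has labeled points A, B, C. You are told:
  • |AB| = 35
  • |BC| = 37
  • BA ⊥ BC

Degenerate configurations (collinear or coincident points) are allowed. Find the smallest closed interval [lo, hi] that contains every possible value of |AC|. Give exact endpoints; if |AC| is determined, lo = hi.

|AC| = √(2594)  (≈ 50.9313)

|AB| ∈ {35}
|BC| ∈ {37}
|AC| ∈ {√(2594)}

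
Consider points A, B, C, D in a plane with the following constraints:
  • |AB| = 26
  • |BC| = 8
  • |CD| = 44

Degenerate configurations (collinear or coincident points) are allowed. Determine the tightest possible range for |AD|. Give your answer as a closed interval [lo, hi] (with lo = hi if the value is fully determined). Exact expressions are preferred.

|AB| ∈ {26}
|BC| ∈ {8}
|CD| ∈ {44}
|AC| ∈ [18, 34]
|BD| ∈ [36, 52]
|AD| ∈ [10, 78]

|AD| ∈ [10, 78]  (≈ [10.0000, 78.0000])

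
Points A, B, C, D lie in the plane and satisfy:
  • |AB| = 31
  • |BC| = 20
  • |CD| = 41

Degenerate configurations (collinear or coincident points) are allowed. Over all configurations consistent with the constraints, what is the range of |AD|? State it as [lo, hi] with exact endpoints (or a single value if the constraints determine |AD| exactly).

|AB| ∈ {31}
|BC| ∈ {20}
|CD| ∈ {41}
|AC| ∈ [11, 51]
|BD| ∈ [21, 61]
|AD| ∈ [0, 92]

|AD| ∈ [0, 92]  (≈ [0.0000, 92.0000])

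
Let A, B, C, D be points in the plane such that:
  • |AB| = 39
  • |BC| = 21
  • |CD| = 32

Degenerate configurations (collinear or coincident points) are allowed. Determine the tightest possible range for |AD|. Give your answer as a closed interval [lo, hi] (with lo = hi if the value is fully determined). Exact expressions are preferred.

|AB| ∈ {39}
|BC| ∈ {21}
|CD| ∈ {32}
|AC| ∈ [18, 60]
|BD| ∈ [11, 53]
|AD| ∈ [0, 92]

|AD| ∈ [0, 92]  (≈ [0.0000, 92.0000])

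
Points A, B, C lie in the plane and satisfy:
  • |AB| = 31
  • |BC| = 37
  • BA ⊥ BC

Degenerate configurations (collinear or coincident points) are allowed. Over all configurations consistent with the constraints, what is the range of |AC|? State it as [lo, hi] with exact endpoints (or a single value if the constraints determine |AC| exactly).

|AC| = √(2330)  (≈ 48.2701)

|AB| ∈ {31}
|BC| ∈ {37}
|AC| ∈ {√(2330)}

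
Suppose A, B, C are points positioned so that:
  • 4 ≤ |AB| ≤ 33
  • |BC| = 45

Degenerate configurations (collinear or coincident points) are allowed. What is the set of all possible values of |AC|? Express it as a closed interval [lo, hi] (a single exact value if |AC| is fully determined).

|AC| ∈ [12, 78]  (≈ [12.0000, 78.0000])

|AB| ∈ [4, 33]
|BC| ∈ {45}
|AC| ∈ [12, 78]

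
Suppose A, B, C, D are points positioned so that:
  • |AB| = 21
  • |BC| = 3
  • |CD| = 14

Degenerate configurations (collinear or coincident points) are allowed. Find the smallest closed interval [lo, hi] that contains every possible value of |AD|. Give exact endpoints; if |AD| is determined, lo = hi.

|AD| ∈ [4, 38]  (≈ [4.0000, 38.0000])

|AB| ∈ {21}
|BC| ∈ {3}
|CD| ∈ {14}
|AC| ∈ [18, 24]
|BD| ∈ [11, 17]
|AD| ∈ [4, 38]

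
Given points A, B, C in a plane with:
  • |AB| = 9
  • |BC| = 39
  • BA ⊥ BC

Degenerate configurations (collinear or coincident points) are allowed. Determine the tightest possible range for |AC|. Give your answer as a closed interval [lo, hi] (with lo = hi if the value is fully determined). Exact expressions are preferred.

|AB| ∈ {9}
|BC| ∈ {39}
|AC| ∈ {3·√(178)}

|AC| = 3·√(178)  (≈ 40.0250)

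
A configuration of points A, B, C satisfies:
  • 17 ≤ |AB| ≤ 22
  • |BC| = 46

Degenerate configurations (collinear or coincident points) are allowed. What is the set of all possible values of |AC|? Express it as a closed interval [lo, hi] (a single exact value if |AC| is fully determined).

|AC| ∈ [24, 68]  (≈ [24.0000, 68.0000])

|AB| ∈ [17, 22]
|BC| ∈ {46}
|AC| ∈ [24, 68]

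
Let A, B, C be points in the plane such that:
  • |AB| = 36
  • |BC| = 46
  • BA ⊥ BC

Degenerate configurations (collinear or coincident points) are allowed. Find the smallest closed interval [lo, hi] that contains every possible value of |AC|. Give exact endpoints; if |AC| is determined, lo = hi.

|AB| ∈ {36}
|BC| ∈ {46}
|AC| ∈ {2·√(853)}

|AC| = 2·√(853)  (≈ 58.4123)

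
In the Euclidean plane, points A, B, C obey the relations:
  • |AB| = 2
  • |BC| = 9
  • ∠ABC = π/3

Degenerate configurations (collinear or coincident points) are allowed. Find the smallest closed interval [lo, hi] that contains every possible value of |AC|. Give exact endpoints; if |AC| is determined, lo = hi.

|AC| = √(67)  (≈ 8.1854)

|AB| ∈ {2}
|BC| ∈ {9}
|AC| ∈ {√(67)}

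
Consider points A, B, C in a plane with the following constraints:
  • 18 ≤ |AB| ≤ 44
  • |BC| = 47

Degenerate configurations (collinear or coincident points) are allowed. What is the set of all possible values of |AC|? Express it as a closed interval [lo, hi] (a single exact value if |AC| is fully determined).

|AC| ∈ [3, 91]  (≈ [3.0000, 91.0000])

|AB| ∈ [18, 44]
|BC| ∈ {47}
|AC| ∈ [3, 91]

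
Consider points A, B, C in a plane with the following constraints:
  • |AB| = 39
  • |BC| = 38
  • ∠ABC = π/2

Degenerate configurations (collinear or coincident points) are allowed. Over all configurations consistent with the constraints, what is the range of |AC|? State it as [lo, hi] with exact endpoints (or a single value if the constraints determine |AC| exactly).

|AC| = √(2965)  (≈ 54.4518)

|AB| ∈ {39}
|BC| ∈ {38}
|AC| ∈ {√(2965)}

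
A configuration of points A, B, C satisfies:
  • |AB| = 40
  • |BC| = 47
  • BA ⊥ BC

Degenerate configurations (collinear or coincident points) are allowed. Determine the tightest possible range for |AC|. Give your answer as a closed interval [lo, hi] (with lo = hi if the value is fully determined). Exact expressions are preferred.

|AC| = √(3809)  (≈ 61.7171)

|AB| ∈ {40}
|BC| ∈ {47}
|AC| ∈ {√(3809)}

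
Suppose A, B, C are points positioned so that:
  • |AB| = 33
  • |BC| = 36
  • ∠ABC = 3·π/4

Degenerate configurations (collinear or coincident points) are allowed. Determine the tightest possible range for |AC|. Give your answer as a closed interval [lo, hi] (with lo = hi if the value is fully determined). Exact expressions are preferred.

|AB| ∈ {33}
|BC| ∈ {36}
|AC| ∈ {3·√(132·√(2) + 265)}

|AC| = 3·√(132·√(2) + 265)  (≈ 63.7580)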